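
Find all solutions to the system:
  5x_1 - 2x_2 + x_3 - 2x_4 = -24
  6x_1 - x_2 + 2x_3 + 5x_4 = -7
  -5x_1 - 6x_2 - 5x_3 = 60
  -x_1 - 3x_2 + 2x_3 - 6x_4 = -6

Row-reduce the augmented matrix:
R1 ← R1 / (5).
R2 ← R2 − 6·R1.
R3 ← R3 + 5·R1.
R4 ← R4 + 1·R1.
R2 ← R2 / (7/5).
R1 ← R1 + 2/5·R2.
R3 ← R3 + 8·R2.
R4 ← R4 + 17/5·R2.
R3 ← R3 / (4/7).
R1 ← R1 − 3/7·R3.
R2 ← R2 − 4/7·R3.
R4 ← R4 − 29/7·R3.
R4 ← R4 / (-561/2).
R1 ← R1 + 57/2·R4.
R2 ← R2 + 35·R4.
R3 ← R3 − 141/2·R4.
Reading off the reduced rows gives x_1 = -5, x_2 = -5, x_3 = -1, x_4 = 4.

x_1 = -5, x_2 = -5, x_3 = -1, x_4 = 4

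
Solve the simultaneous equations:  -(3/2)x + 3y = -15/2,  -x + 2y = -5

Row-reduce:
R1 ← R1 / (-3/2).
R2 ← R2 + 1·R1.
Rank is 1 with 2 unknowns, leaving y free.

infinitely many solutions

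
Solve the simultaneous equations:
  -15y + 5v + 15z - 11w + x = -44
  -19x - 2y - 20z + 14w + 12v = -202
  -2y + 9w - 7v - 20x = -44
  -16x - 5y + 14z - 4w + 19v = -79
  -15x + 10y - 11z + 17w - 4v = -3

x = 4, y = 6, z = 6, w = 3, v = -3

Row-reduce the augmented matrix:
R2 ← R2 + 19·R1.
R3 ← R3 + 20·R1.
R4 ← R4 + 16·R1.
R5 ← R5 + 15·R1.
R2 ← R2 / (-287).
R1 ← R1 + 15·R2.
R3 ← R3 + 302·R2.
R4 ← R4 + 245·R2.
R5 ← R5 + 215·R2.
R3 ← R3 / (6070/287).
R1 ← R1 − 330/287·R3.
R2 ← R2 + 265/287·R3.
R4 ← R4 − 1139/41·R3.
R5 ← R5 − 4443/287·R3.
R4 ← R4 / (-35857/6070).
R1 ← R1 + 299/607·R4.
R2 ← R2 − 517/1214·R4.
R3 ← R3 + 1667/6070·R4.
R5 ← R5 − 14153/6070·R4.
R5 ← R5 / (658498/35857).
R1 ← R1 + 3604/1559·R5.
R2 ← R2 − 42283/35857·R5.
R3 ← R3 + 88883/35857·R5.
R4 ← R4 + 202697/35857·R5.
Reading off the reduced rows gives x = 4, y = 6, z = 6, w = 3, v = -3.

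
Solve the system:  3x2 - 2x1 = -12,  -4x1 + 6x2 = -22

Row-reduce:
R1 ← R1 / (-2).
R2 ← R2 + 4·R1.
Row 2 reduces to 0 = 2, a contradiction. The system is inconsistent.

no solution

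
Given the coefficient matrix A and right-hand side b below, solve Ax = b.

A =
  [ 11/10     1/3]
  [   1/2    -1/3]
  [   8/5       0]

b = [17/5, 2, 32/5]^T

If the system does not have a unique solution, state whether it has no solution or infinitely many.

Row-reduce:
R1 ← R1 / (11/10).
R2 ← R2 − 1/2·R1.
R3 ← R3 − 8/5·R1.
R2 ← R2 / (-16/33).
R1 ← R1 − 10/33·R2.
R3 ← R3 + 16/33·R2.
Row 3 reduces to 0 = 1, a contradiction. The system is inconsistent.

no solution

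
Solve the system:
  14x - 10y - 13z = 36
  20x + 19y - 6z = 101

Row-reduce:
R1 ← R1 / (14).
R2 ← R2 − 20·R1.
R2 ← R2 / (233/7).
R1 ← R1 + 5/7·R2.
Rank is 2 with 3 unknowns, leaving z free.

infinitely many solutions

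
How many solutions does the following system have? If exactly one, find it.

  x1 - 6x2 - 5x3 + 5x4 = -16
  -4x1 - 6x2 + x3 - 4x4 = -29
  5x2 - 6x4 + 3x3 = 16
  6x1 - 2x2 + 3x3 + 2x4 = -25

Row-reduce the augmented matrix:
R2 ← R2 + 4·R1.
R4 ← R4 − 6·R1.
R2 ← R2 / (-30).
R1 ← R1 + 6·R2.
R3 ← R3 − 5·R2.
R4 ← R4 − 34·R2.
R3 ← R3 / (-1/6).
R1 ← R1 + 6/5·R3.
R2 ← R2 − 19/30·R3.
R4 ← R4 − 172/15·R3.
R4 ← R4 / (-1196/5).
R1 ← R1 − 129/5·R4.
R2 ← R2 + 66/5·R4.
R3 ← R3 − 20·R4.
Reading off the reduced rows gives x1 = -1, x2 = 5, x3 = -3, x4 = 0.

x1 = -1, x2 = 5, x3 = -3, x4 = 0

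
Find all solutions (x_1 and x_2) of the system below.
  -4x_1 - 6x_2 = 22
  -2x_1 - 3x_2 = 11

Row-reduce:
R1 ← R1 / (-4).
R2 ← R2 + 2·R1.
Rank is 1 with 2 unknowns, leaving x_2 free.

infinitely many solutions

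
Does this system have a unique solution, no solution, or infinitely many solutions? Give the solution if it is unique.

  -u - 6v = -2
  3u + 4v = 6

u = 2, v = 0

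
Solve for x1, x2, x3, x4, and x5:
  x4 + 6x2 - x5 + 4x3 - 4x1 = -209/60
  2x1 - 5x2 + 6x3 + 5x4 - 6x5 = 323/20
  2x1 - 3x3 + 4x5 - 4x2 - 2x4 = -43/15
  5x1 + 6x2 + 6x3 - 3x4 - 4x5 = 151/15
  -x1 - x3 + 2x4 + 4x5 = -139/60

x1 = 7/4, x2 = 0, x3 = 2/5, x4 = 5/4, x5 = -2/3

Row-reduce the augmented matrix:
R1 ← R1 / (-4).
R2 ← R2 − 2·R1.
R3 ← R3 − 2·R1.
R4 ← R4 − 5·R1.
R5 ← R5 + 1·R1.
R2 ← R2 / (-2).
R1 ← R1 + 3/2·R2.
R3 ← R3 + 1·R2.
R4 ← R4 − 27/2·R2.
R5 ← R5 + 3/2·R2.
R3 ← R3 / (-5).
R1 ← R1 + 7·R3.
R2 ← R2 + 4·R3.
R4 ← R4 − 65·R3.
R5 ← R5 + 8·R3.
R4 ← R4 / (-159/8).
R1 ← R1 − 63/40·R4.
R2 ← R2 − 13/20·R4.
R3 ← R3 − 17/20·R4.
R5 ← R5 − 177/40·R4.
R5 ← R5 / (367/53).
R1 ← R1 + 67/53·R5.
R2 ← R2 + 47/53·R5.
R3 ← R3 − 16/53·R5.
R4 ← R4 + 103/53·R5.
Reading off the reduced rows gives x1 = 7/4, x2 = 0, x3 = 2/5, x4 = 5/4, x5 = -2/3.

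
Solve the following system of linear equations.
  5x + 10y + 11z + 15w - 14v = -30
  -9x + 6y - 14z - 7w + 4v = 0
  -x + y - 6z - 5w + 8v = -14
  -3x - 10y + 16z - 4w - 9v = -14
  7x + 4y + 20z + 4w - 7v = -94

x = 2, y = -6, z = -6, w = 2, v = -4

Row-reduce the augmented matrix:
R1 ← R1 / (5).
R2 ← R2 + 9·R1.
R3 ← R3 + 1·R1.
R4 ← R4 + 3·R1.
R5 ← R5 − 7·R1.
R2 ← R2 / (24).
R1 ← R1 − 2·R2.
R3 ← R3 − 3·R2.
R4 ← R4 + 4·R2.
R5 ← R5 + 10·R2.
R3 ← R3 / (-181/40).
R1 ← R1 − 103/60·R3.
R2 ← R2 − 29/120·R3.
R4 ← R4 − 707/30·R3.
R5 ← R5 − 421/60·R3.
R4 ← R4 / (-8201/543).
R1 ← R1 + 203/543·R4.
R2 ← R2 − 322/543·R4.
R3 ← R3 − 180/181·R4.
R5 ← R5 + 8495/543·R4.
R5 ← R5 / (-38760/8201).
R1 ← R1 − 11899/8201·R5.
R2 ← R2 − 2618/8201·R5.
R3 ← R3 + 3454/8201·R5.
R4 ← R4 + 10833/8201·R5.
Reading off the reduced rows gives x = 2, y = -6, z = -6, w = 2, v = -4.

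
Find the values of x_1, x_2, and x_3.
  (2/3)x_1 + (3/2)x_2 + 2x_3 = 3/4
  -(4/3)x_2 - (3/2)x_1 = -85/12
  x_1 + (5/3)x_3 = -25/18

Row-reduce the augmented matrix:
R1 ← R1 / (2/3).
R2 ← R2 + 3/2·R1.
R3 ← R3 − 1·R1.
R2 ← R2 / (49/24).
R1 ← R1 − 9/4·R2.
R3 ← R3 + 9/4·R2.
R3 ← R3 / (533/147).
R1 ← R1 + 96/49·R3.
R2 ← R2 − 108/49·R3.
Reading off the reduced rows gives x_1 = 5/2, x_2 = 5/2, x_3 = -7/3.

x_1 = 5/2, x_2 = 5/2, x_3 = -7/3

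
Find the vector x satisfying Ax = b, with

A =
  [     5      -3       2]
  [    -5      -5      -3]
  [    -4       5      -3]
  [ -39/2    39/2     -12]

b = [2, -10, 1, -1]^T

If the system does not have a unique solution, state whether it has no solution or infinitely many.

Row-reduce:
R1 ← R1 / (5).
R2 ← R2 + 5·R1.
R3 ← R3 + 4·R1.
R4 ← R4 + 39/2·R1.
R2 ← R2 / (-8).
R1 ← R1 + 3/5·R2.
R3 ← R3 − 13/5·R2.
R4 ← R4 − 39/5·R2.
R3 ← R3 / (-69/40).
R1 ← R1 − 19/40·R3.
R2 ← R2 − 1/8·R3.
R4 ← R4 + 207/40·R3.
Row 4 reduces to 0 = -1, a contradiction. The system is inconsistent.

no solution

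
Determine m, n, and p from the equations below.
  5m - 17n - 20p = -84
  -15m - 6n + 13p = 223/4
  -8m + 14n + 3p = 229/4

m = -3, n = 2, p = 7/4

Row-reduce the augmented matrix:
R1 ← R1 / (5).
R2 ← R2 + 15·R1.
R3 ← R3 + 8·R1.
R2 ← R2 / (-57).
R1 ← R1 + 17/5·R2.
R3 ← R3 + 66/5·R2.
R3 ← R3 / (-1721/95).
R1 ← R1 + 341/285·R3.
R2 ← R2 − 47/57·R3.
Reading off the reduced rows gives m = -3, n = 2, p = 7/4.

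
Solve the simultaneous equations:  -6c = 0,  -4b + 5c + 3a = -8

Row-reduce:
Swap R1 and R2.
R1 ← R1 / (3).
R2 ← R2 / (-6).
R1 ← R1 − 5/3·R2.
Rank is 2 with 3 unknowns, leaving b free.

infinitely many solutions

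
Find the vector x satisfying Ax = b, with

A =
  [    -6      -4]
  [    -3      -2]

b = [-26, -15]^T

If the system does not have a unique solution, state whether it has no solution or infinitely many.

no solution

Row-reduce:
R1 ← R1 / (-6).
R2 ← R2 + 3·R1.
Row 2 reduces to 0 = -2, a contradiction. The system is inconsistent.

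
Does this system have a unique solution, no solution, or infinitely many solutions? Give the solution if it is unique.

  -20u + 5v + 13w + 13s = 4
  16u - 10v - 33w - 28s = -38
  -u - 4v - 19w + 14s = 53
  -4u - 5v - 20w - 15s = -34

Row-reduce:
R1 ← R1 / (-20).
R2 ← R2 − 16·R1.
R3 ← R3 + 1·R1.
R4 ← R4 + 4·R1.
R2 ← R2 / (-6).
R1 ← R1 + 1/4·R2.
R3 ← R3 + 17/4·R2.
R4 ← R4 + 6·R2.
R3 ← R3 / (-437/120).
R1 ← R1 − 7/24·R3.
R2 ← R2 − 113/30·R3.
Rank is 3 with 4 unknowns, leaving s free.

infinitely many solutions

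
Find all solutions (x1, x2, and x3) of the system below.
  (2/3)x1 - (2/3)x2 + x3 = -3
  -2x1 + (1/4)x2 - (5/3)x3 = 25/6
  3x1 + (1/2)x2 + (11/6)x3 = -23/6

Row-reduce:
R1 ← R1 / (2/3).
R2 ← R2 + 2·R1.
R3 ← R3 − 3·R1.
R2 ← R2 / (-7/4).
R1 ← R1 + 1·R2.
R3 ← R3 − 7/2·R2.
Rank is 2 with 3 unknowns, leaving x3 free.

infinitely many solutions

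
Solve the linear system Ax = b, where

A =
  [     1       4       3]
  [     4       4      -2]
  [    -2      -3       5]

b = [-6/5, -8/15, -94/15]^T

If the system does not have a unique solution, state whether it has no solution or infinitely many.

x_1 = -2, x_2 = 6/5, x_3 = -4/3

Row-reduce the augmented matrix:
R2 ← R2 − 4·R1.
R3 ← R3 + 2·R1.
R2 ← R2 / (-12).
R1 ← R1 − 4·R2.
R3 ← R3 − 5·R2.
R3 ← R3 / (31/6).
R1 ← R1 + 5/3·R3.
R2 ← R2 − 7/6·R3.
Reading off the reduced rows gives x_1 = -2, x_2 = 6/5, x_3 = -4/3.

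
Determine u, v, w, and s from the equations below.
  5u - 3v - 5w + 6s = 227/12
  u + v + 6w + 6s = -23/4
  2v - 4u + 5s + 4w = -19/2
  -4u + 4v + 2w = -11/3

Row-reduce the augmented matrix:
R1 ← R1 / (5).
R2 ← R2 − 1·R1.
R3 ← R3 + 4·R1.
R4 ← R4 + 4·R1.
R2 ← R2 / (8/5).
R1 ← R1 + 3/5·R2.
R3 ← R3 + 2/5·R2.
R4 ← R4 − 8/5·R2.
R3 ← R3 / (7/4).
R1 ← R1 − 13/8·R3.
R2 ← R2 − 35/8·R3.
R4 ← R4 + 9·R3.
R4 ← R4 / (396/7).
R1 ← R1 + 101/14·R4.
R2 ← R2 + 49/2·R4.
R3 ← R3 − 44/7·R4.
Reading off the reduced rows gives u = 2, v = 9/4, w = -7/3, s = 2/3.

u = 2, v = 9/4, w = -7/3, s = 2/3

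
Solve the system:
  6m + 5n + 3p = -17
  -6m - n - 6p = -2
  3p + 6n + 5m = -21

Row-reduce the augmented matrix:
R1 ← R1 / (6).
R2 ← R2 + 6·R1.
R3 ← R3 − 5·R1.
R2 ← R2 / (4).
R1 ← R1 − 5/6·R2.
R3 ← R3 − 11/6·R2.
R3 ← R3 / (15/8).
R1 ← R1 − 9/8·R3.
R2 ← R2 + 3/4·R3.
Reading off the reduced rows gives m = 0, n = -4, p = 1.

m = 0, n = -4, p = 1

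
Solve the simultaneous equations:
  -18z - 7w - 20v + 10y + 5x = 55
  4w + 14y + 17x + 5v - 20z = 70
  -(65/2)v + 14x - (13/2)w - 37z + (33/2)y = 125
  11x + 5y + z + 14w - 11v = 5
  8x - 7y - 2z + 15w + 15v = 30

infinitely many solutions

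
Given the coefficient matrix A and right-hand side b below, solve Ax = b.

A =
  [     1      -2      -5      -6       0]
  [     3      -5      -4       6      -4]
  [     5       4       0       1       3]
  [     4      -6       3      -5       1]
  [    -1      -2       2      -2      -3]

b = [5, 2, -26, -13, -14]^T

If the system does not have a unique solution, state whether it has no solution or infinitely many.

Row-reduce the augmented matrix:
R2 ← R2 − 3·R1.
R3 ← R3 − 5·R1.
R4 ← R4 − 4·R1.
R5 ← R5 + 1·R1.
R1 ← R1 + 2·R2.
R3 ← R3 − 14·R2.
R4 ← R4 − 2·R2.
R5 ← R5 + 4·R2.
R3 ← R3 / (-129).
R1 ← R1 − 17·R3.
R2 ← R2 − 11·R3.
R4 ← R4 − 1·R3.
R5 ← R5 − 41·R3.
R4 ← R4 / (-4046/129).
R1 ← R1 − 233/129·R4.
R2 ← R2 + 259/129·R4.
R3 ← R3 − 305/129·R4.
R5 ← R5 + 1153/129·R4.
R5 ← R5 / (-5954/2023).
R1 ← R1 − 647/2023·R5.
R2 ← R2 − 123/289·R5.
R3 ← R3 − 517/2023·R5.
R4 ← R4 + 610/2023·R5.
Reading off the reduced rows gives x_1 = -6, x_2 = -4, x_3 = -3, x_4 = 2, x_5 = 6.

x_1 = -6, x_2 = -4, x_3 = -3, x_4 = 2, x_5 = 6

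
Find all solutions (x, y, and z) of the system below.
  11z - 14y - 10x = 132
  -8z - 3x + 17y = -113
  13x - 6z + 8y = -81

Row-reduce the augmented matrix:
R1 ← R1 / (-10).
R2 ← R2 + 3·R1.
R3 ← R3 − 13·R1.
R2 ← R2 / (106/5).
R1 ← R1 − 7/5·R2.
R3 ← R3 + 51/5·R2.
R3 ← R3 / (607/212).
R1 ← R1 + 75/212·R3.
R2 ← R2 + 113/212·R3.
Reading off the reduced rows gives x = -1, y = -4, z = 6.

x = -1, y = -4, z = 6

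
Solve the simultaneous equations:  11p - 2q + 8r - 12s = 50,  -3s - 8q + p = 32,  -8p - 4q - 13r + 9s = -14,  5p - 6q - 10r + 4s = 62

p = 6, q = -4, r = 0, s = 2

Row-reduce the augmented matrix:
R1 ← R1 / (11).
R2 ← R2 − 1·R1.
R3 ← R3 + 8·R1.
R4 ← R4 − 5·R1.
R2 ← R2 / (-86/11).
R1 ← R1 + 2/11·R2.
R3 ← R3 + 60/11·R2.
R4 ← R4 + 56/11·R2.
R3 ← R3 / (-287/43).
R1 ← R1 − 32/43·R3.
R2 ← R2 − 4/43·R3.
R4 ← R4 + 566/43·R3.
R4 ← R4 / (2162/287).
R1 ← R1 + 249/287·R4.
R2 ← R2 − 153/574·R4.
R3 ← R3 + 69/287·R4.
Reading off the reduced rows gives p = 6, q = -4, r = 0, s = 2.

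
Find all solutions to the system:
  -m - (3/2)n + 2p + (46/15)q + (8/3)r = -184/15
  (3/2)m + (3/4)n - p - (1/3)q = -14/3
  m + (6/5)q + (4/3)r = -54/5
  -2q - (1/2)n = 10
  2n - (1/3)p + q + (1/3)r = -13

Row-reduce:
R1 ← R1 / (-1).
R2 ← R2 − 3/2·R1.
R3 ← R3 − 1·R1.
R2 ← R2 / (-3/2).
R1 ← R1 − 3/2·R2.
R3 ← R3 + 3/2·R2.
R4 ← R4 + 1/2·R2.
R5 ← R5 − 2·R2.
Swap R3 and R4.
R3 ← R3 / (-2/3).
R2 ← R2 + 4/3·R3.
R5 ← R5 − 7/3·R3.
Swap R4 and R5.
R4 ← R4 / (-238/45).
R1 ← R1 − 6/5·R4.
R2 ← R2 − 4·R4.
R3 ← R3 − 77/15·R4.
Rank is 4 with 5 unknowns, leaving r free.

infinitely many solutions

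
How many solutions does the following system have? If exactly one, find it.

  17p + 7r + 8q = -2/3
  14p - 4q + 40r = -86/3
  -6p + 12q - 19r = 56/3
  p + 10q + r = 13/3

Row-reduce the augmented matrix:
R1 ← R1 / (17).
R2 ← R2 − 14·R1.
R3 ← R3 + 6·R1.
R4 ← R4 − 1·R1.
R2 ← R2 / (-180/17).
R1 ← R1 − 8/17·R2.
R3 ← R3 − 252/17·R2.
R4 ← R4 − 162/17·R2.
R3 ← R3 / (157/5).
R1 ← R1 − 29/15·R3.
R2 ← R2 + 97/30·R3.
R4 ← R4 − 157/5·R3.
R4 reduces to 0 = 0, so the extra equation is consistent.
Reading off the reduced rows gives p = 0, q = 1/2, r = -2/3.

p = 0, q = 1/2, r = -2/3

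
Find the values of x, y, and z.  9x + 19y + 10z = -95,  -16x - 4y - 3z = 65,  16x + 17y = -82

x = -3, y = -2, z = -3

Row-reduce the augmented matrix:
R1 ← R1 / (9).
R2 ← R2 + 16·R1.
R3 ← R3 − 16·R1.
R2 ← R2 / (268/9).
R1 ← R1 − 19/9·R2.
R3 ← R3 + 151/9·R2.
R3 ← R3 / (-2533/268).
R1 ← R1 − 17/268·R3.
R2 ← R2 − 133/268·R3.
Reading off the reduced rows gives x = -3, y = -2, z = -3.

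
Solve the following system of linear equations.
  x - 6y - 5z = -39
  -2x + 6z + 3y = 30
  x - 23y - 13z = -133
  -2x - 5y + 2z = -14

Row-reduce:
R2 ← R2 + 2·R1.
R3 ← R3 − 1·R1.
R4 ← R4 + 2·R1.
R2 ← R2 / (-9).
R1 ← R1 + 6·R2.
R3 ← R3 + 17·R2.
R4 ← R4 + 17·R2.
R3 ← R3 / (-4/9).
R1 ← R1 + 7/3·R3.
R2 ← R2 − 4/9·R3.
R4 ← R4 + 4/9·R3.
Row 4 reduces to 0 = 2, a contradiction. The system is inconsistent.

no solution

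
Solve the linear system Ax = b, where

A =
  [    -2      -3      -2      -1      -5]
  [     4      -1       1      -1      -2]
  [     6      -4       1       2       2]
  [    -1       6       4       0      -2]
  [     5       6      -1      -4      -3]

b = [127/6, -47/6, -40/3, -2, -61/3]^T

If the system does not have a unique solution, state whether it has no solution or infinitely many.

x_1 = -8/3, x_2 = -1, x_3 = -1, x_4 = 5/2, x_5 = -8/3

Row-reduce the augmented matrix:
R1 ← R1 / (-2).
R2 ← R2 − 4·R1.
R3 ← R3 − 6·R1.
R4 ← R4 + 1·R1.
R5 ← R5 − 5·R1.
R2 ← R2 / (-7).
R1 ← R1 − 3/2·R2.
R3 ← R3 + 13·R2.
R4 ← R4 − 15/2·R2.
R5 ← R5 + 3/2·R2.
R3 ← R3 / (4/7).
R1 ← R1 − 5/14·R3.
R2 ← R2 − 3/7·R3.
R4 ← R4 − 25/14·R3.
R5 ← R5 + 75/14·R3.
R4 ← R4 / (-17).
R1 ← R1 + 3·R4.
R2 ← R2 + 3·R4.
R3 ← R3 − 8·R4.
R5 ← R5 − 37·R4.
R5 ← R5 / (-1083/68).
R1 ← R1 − 97/68·R5.
R2 ← R2 − 279/136·R5.
R3 ← R3 + 219/68·R5.
R4 ← R4 − 331/136·R5.
Reading off the reduced rows gives x_1 = -8/3, x_2 = -1, x_3 = -1, x_4 = 5/2, x_5 = -8/3.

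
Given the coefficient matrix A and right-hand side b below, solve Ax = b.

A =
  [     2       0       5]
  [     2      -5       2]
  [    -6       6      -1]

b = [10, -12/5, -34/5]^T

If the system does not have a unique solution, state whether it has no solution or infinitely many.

Row-reduce the augmented matrix:
R1 ← R1 / (2).
R2 ← R2 − 2·R1.
R3 ← R3 + 6·R1.
R2 ← R2 / (-5).
R3 ← R3 − 6·R2.
R3 ← R3 / (52/5).
R1 ← R1 − 5/2·R3.
R2 ← R2 − 3/5·R3.
Reading off the reduced rows gives x_1 = 3, x_2 = 2, x_3 = 4/5.

x_1 = 3, x_2 = 2, x_3 = 4/5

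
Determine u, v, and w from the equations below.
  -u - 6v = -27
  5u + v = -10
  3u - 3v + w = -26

u = -3, v = 5, w = -2

Row-reduce the augmented matrix:
R1 ← R1 / (-1).
R2 ← R2 − 5·R1.
R3 ← R3 − 3·R1.
R2 ← R2 / (-29).
R1 ← R1 − 6·R2.
R3 ← R3 + 21·R2.
Reading off the reduced rows gives u = -3, v = 5, w = -2.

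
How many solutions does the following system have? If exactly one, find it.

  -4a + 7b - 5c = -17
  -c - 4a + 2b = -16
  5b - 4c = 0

no solution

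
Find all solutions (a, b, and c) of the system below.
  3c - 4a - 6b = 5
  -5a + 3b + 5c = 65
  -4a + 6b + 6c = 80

a = -5, b = 5, c = 5

Row-reduce the augmented matrix:
R1 ← R1 / (-4).
R2 ← R2 + 5·R1.
R3 ← R3 + 4·R1.
R2 ← R2 / (21/2).
R1 ← R1 − 3/2·R2.
R3 ← R3 − 12·R2.
R3 ← R3 / (11/7).
R1 ← R1 + 13/14·R3.
R2 ← R2 − 5/42·R3.
Reading off the reduced rows gives a = -5, b = 5, c = 5.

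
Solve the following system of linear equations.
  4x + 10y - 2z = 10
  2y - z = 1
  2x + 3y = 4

Row-reduce:
R1 ← R1 / (4).
R3 ← R3 − 2·R1.
R2 ← R2 / (2).
R1 ← R1 − 5/2·R2.
R3 ← R3 + 2·R2.
Rank is 2 with 3 unknowns, leaving z free.

infinitely many solutions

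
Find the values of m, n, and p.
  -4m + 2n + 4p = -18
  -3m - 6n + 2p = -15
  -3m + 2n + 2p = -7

Row-reduce the augmented matrix:
R1 ← R1 / (-4).
R2 ← R2 + 3·R1.
R3 ← R3 + 3·R1.
R2 ← R2 / (-15/2).
R1 ← R1 + 1/2·R2.
R3 ← R3 − 1/2·R2.
R3 ← R3 / (-16/15).
R1 ← R1 + 14/15·R3.
R2 ← R2 − 2/15·R3.
Reading off the reduced rows gives m = -1, n = 1, p = -6.

m = -1, n = 1, p = -6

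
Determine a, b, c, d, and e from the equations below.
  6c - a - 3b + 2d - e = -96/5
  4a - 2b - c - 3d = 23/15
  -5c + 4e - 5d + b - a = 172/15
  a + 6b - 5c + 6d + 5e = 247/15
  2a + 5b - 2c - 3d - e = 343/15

Row-reduce the augmented matrix:
R1 ← R1 / (-1).
R2 ← R2 − 4·R1.
R3 ← R3 + 1·R1.
R4 ← R4 − 1·R1.
R5 ← R5 − 2·R1.
R2 ← R2 / (-14).
R1 ← R1 − 3·R2.
R3 ← R3 − 4·R2.
R4 ← R4 − 3·R2.
R5 ← R5 + 1·R2.
R3 ← R3 / (-31/7).
R1 ← R1 + 15/14·R3.
R2 ← R2 + 23/14·R3.
R4 ← R4 − 83/14·R3.
R5 ← R5 − 117/14·R3.
R4 ← R4 / (50/31).
R1 ← R1 − 13/31·R4.
R2 ← R2 − 53/31·R4.
R3 ← R3 − 39/31·R4.
R5 ← R5 + 306/31·R4.
R5 ← R5 / (277/5).
R1 ← R1 + 59/20·R5.
R2 ← R2 + 199/20·R5.
R3 ← R3 + 147/20·R5.
R4 ← R4 − 103/20·R5.
Reading off the reduced rows gives a = 4/5, b = 3, c = -4/3, d = -1, e = -3/5.

a = 4/5, b = 3, c = -4/3, d = -1, e = -3/5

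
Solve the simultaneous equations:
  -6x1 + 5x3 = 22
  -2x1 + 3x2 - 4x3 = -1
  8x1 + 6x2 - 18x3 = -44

no solution

Row-reduce:
R1 ← R1 / (-6).
R2 ← R2 + 2·R1.
R3 ← R3 − 8·R1.
R2 ← R2 / (3).
R3 ← R3 − 6·R2.
Row 3 reduces to 0 = 2, a contradiction. The system is inconsistent.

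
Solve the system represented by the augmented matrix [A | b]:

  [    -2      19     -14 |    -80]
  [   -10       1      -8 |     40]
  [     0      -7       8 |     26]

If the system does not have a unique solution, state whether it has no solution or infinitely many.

Row-reduce the augmented matrix:
R1 ← R1 / (-2).
R2 ← R2 + 10·R1.
R2 ← R2 / (-94).
R1 ← R1 + 19/2·R2.
R3 ← R3 + 7·R2.
R3 ← R3 / (159/47).
R1 ← R1 − 69/94·R3.
R2 ← R2 + 31/47·R3.
Reading off the reduced rows gives x_1 = -3, x_2 = -6, x_3 = -2.

x_1 = -3, x_2 = -6, x_3 = -2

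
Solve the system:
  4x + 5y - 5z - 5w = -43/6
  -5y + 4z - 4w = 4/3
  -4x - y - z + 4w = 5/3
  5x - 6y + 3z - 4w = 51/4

x = 7/4, y = -2, z = -2/3, w = 3/2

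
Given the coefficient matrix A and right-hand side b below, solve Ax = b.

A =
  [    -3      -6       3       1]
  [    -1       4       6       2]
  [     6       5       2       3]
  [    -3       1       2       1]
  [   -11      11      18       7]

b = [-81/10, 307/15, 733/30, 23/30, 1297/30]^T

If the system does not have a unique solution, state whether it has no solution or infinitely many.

Row-reduce the augmented matrix:
R1 ← R1 / (-3).
R2 ← R2 + 1·R1.
R3 ← R3 − 6·R1.
R4 ← R4 + 3·R1.
R5 ← R5 + 11·R1.
R2 ← R2 / (6).
R1 ← R1 − 2·R2.
R3 ← R3 + 7·R2.
R4 ← R4 − 7·R2.
R5 ← R5 − 33·R2.
R3 ← R3 / (83/6).
R1 ← R1 + 8/3·R3.
R2 ← R2 − 5/6·R3.
R4 ← R4 + 41/6·R3.
R5 ← R5 + 41/2·R3.
R4 ← R4 / (370/249).
R1 ← R1 − 112/249·R4.
R2 ← R2 + 35/249·R4.
R3 ← R3 − 125/249·R4.
R5 ← R5 − 370/83·R4.
R5 reduces to 0 = 0, so the extra equation is consistent.
Reading off the reduced rows gives x_1 = 2, x_2 = 5/3, x_3 = 14/5, x_4 = -1/2.

x_1 = 2, x_2 = 5/3, x_3 = 14/5, x_4 = -1/2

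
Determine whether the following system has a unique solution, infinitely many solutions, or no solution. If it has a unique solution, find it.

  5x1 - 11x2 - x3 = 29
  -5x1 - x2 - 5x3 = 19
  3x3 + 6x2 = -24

infinitely many solutions

Row-reduce:
R1 ← R1 / (5).
R2 ← R2 + 5·R1.
R2 ← R2 / (-12).
R1 ← R1 + 11/5·R2.
R3 ← R3 − 6·R2.
Rank is 2 with 3 unknowns, leaving x3 free.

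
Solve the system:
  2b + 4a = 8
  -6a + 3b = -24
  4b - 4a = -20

a = 3, b = -2

Row-reduce the augmented matrix:
R1 ← R1 / (4).
R2 ← R2 + 6·R1.
R3 ← R3 + 4·R1.
R2 ← R2 / (6).
R1 ← R1 − 1/2·R2.
R3 ← R3 − 6·R2.
R3 reduces to 0 = 0, so the extra equation is consistent.
Reading off the reduced rows gives a = 3, b = -2.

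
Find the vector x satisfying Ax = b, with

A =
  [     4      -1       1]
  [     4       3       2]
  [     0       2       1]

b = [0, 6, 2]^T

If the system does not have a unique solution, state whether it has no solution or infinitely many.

Row-reduce the augmented matrix:
R1 ← R1 / (4).
R2 ← R2 − 4·R1.
R2 ← R2 / (4).
R1 ← R1 + 1/4·R2.
R3 ← R3 − 2·R2.
R3 ← R3 / (1/2).
R1 ← R1 − 5/16·R3.
R2 ← R2 − 1/4·R3.
Reading off the reduced rows gives x_1 = 1, x_2 = 2, x_3 = -2.

x_1 = 1, x_2 = 2, x_3 = -2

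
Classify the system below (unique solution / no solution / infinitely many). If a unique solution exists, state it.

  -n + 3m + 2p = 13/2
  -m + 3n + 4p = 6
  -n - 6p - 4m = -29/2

m = 1, n = 0, p = 7/4

Row-reduce the augmented matrix:
R1 ← R1 / (3).
R2 ← R2 + 1·R1.
R3 ← R3 + 4·R1.
R2 ← R2 / (8/3).
R1 ← R1 + 1/3·R2.
R3 ← R3 + 7/3·R2.
R3 ← R3 / (3/4).
R1 ← R1 − 5/4·R3.
R2 ← R2 − 7/4·R3.
Reading off the reduced rows gives m = 1, n = 0, p = 7/4.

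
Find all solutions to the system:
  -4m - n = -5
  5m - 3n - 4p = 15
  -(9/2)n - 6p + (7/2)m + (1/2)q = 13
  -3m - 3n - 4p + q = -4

Row-reduce:
R1 ← R1 / (-4).
R2 ← R2 − 5·R1.
R3 ← R3 − 7/2·R1.
R4 ← R4 + 3·R1.
R2 ← R2 / (-17/4).
R1 ← R1 − 1/4·R2.
R3 ← R3 + 43/8·R2.
R4 ← R4 + 9/4·R2.
R3 ← R3 / (-16/17).
R1 ← R1 + 4/17·R3.
R2 ← R2 − 16/17·R3.
R4 ← R4 + 32/17·R3.
Rank is 3 with 4 unknowns, leaving q free.

infinitely many solutions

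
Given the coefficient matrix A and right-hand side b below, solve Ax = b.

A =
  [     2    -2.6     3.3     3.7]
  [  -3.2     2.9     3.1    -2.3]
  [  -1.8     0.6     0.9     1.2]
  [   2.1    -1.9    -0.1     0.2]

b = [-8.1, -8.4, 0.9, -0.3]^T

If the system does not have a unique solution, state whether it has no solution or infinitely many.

x_1 = -3, x_2 = -3, x_3 = -3, x_4 = 0

Row-reduce the augmented matrix:
R1 ← R1 / (2).
R2 ← R2 + 16/5·R1.
R3 ← R3 + 9/5·R1.
R4 ← R4 − 21/10·R1.
R2 ← R2 / (-63/50).
R1 ← R1 + 13/10·R2.
R3 ← R3 + 87/50·R2.
R4 ← R4 − 83/100·R2.
R3 ← R3 / (-647/84).
R1 ← R1 + 1763/252·R3.
R2 ← R2 + 419/63·R3.
R4 ← R4 − 4927/2520·R3.
R4 ← R4 / (-91839/64700).
R1 ← R1 + 9439/6470·R4.
R2 ← R2 + 7984/3235·R4.
R3 ← R3 − 197/3235·R4.
Reading off the reduced rows gives x_1 = -3, x_2 = -3, x_3 = -3, x_4 = 0.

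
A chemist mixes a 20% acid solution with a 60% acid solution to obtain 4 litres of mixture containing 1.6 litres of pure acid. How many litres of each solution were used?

litres of solution A: 2, litres of solution B: 2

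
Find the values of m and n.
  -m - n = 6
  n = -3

Row-reduce the augmented matrix:
R1 ← R1 / (-1).
R1 ← R1 − 1·R2.
Reading off the reduced rows gives m = -3, n = -3.

m = -3, n = -3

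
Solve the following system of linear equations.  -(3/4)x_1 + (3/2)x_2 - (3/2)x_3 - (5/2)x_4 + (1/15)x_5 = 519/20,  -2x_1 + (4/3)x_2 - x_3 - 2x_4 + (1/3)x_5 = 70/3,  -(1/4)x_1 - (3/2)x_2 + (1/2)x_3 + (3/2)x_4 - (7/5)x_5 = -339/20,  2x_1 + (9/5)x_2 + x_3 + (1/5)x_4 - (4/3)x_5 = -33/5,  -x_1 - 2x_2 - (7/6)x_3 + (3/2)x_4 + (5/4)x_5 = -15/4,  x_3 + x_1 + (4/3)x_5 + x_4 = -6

Row-reduce:
R1 ← R1 / (-3/4).
R2 ← R2 + 2·R1.
R3 ← R3 + 1/4·R1.
R4 ← R4 − 2·R1.
R5 ← R5 + 1·R1.
R6 ← R6 − 1·R1.
R2 ← R2 / (-8/3).
R1 ← R1 + 2·R2.
R3 ← R3 + 2·R2.
R4 ← R4 − 29/5·R2.
R5 ← R5 + 4·R2.
R6 ← R6 − 2·R2.
R3 ← R3 / (-5/4).
R1 ← R1 + 1/4·R3.
R2 ← R2 + 9/8·R3.
R4 ← R4 − 141/40·R3.
R5 ← R5 + 11/3·R3.
R6 ← R6 − 5/4·R3.
R4 ← R4 / (59/150).
R1 ← R1 − 1/15·R4.
R2 ← R2 + 7/10·R4.
R3 ← R3 − 14/15·R4.
R5 ← R5 − 113/90·R4.
R5 ← R5 / (77537/3540).
R1 ← R1 − 288/295·R5.
R2 ← R2 + 2316/295·R5.
R3 ← R3 − 3973/295·R5.
R4 ← R4 + 11603/885·R5.
Row 6 reduces to 0 = 3, a contradiction. The system is inconsistent.

no solution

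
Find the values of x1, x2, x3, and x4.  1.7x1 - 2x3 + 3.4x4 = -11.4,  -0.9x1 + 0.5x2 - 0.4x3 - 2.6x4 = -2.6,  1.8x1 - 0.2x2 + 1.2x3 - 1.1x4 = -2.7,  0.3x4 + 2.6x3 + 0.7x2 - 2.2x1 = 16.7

Row-reduce the augmented matrix:
R1 ← R1 / (17/10).
R2 ← R2 + 9/10·R1.
R3 ← R3 − 9/5·R1.
R4 ← R4 + 11/5·R1.
R2 ← R2 / (1/2).
R3 ← R3 + 1/5·R2.
R4 ← R4 − 7/10·R2.
R3 ← R3 / (1162/425).
R1 ← R1 + 20/17·R3.
R2 ← R2 + 248/85·R3.
R4 ← R4 − 873/425·R3.
R4 ← R4 / (111453/11620).
R1 ← R1 + 93/581·R4.
R2 ← R2 + 4042/581·R4.
R3 ← R3 + 4267/2324·R4.
Reading off the reduced rows gives x1 = -4, x2 = -4, x3 = 4, x4 = 1.

x1 = -4, x2 = -4, x3 = 4, x4 = 1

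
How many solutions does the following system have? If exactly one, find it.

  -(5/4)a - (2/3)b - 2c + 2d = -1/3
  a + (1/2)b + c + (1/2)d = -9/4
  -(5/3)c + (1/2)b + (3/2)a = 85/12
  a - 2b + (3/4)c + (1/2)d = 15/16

a = 2, b = -1, c = -11/4, d = -2

Row-reduce the augmented matrix:
R1 ← R1 / (-5/4).
R2 ← R2 − 1·R1.
R3 ← R3 − 3/2·R1.
R4 ← R4 − 1·R1.
R2 ← R2 / (-1/30).
R1 ← R1 − 8/15·R2.
R3 ← R3 + 3/10·R2.
R4 ← R4 + 38/15·R2.
R3 ← R3 / (4/3).
R1 ← R1 + 8·R3.
R2 ← R2 − 18·R3.
R4 ← R4 − 179/4·R3.
R4 ← R4 / (12681/32).
R1 ← R1 + 67·R4.
R2 ← R2 − 639/4·R4.
R3 ← R3 + 99/8·R4.
Reading off the reduced rows gives a = 2, b = -1, c = -11/4, d = -2.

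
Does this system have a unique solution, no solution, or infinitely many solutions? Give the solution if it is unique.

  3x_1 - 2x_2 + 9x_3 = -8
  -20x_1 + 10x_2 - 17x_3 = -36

Row-reduce:
R1 ← R1 / (3).
R2 ← R2 + 20·R1.
R2 ← R2 / (-10/3).
R1 ← R1 + 2/3·R2.
Rank is 2 with 3 unknowns, leaving x_3 free.

infinitely many solutions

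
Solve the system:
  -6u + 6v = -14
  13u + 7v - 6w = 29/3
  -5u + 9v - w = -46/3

u = 2, v = -1/3, w = 7/3

Row-reduce the augmented matrix:
R1 ← R1 / (-6).
R2 ← R2 − 13·R1.
R3 ← R3 + 5·R1.
R2 ← R2 / (20).
R1 ← R1 + 1·R2.
R3 ← R3 − 4·R2.
R3 ← R3 / (1/5).
R1 ← R1 + 3/10·R3.
R2 ← R2 + 3/10·R3.
Reading off the reduced rows gives u = 2, v = -1/3, w = 7/3.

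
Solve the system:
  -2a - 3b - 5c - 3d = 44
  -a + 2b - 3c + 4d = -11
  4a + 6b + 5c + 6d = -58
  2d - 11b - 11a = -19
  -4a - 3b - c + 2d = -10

Row-reduce the augmented matrix:
R1 ← R1 / (-2).
R2 ← R2 + 1·R1.
R3 ← R3 − 4·R1.
R4 ← R4 + 11·R1.
R5 ← R5 + 4·R1.
R2 ← R2 / (7/2).
R1 ← R1 − 3/2·R2.
R4 ← R4 − 11/2·R2.
R5 ← R5 − 3·R2.
R3 ← R3 / (-5).
R1 ← R1 − 19/7·R3.
R2 ← R2 + 1/7·R3.
R4 ← R4 − 198/7·R3.
R5 ← R5 − 66/7·R3.
R4 ← R4 / (69/7).
R1 ← R1 + 6/7·R4.
R2 ← R2 − 11/7·R4.
R5 ← R5 − 23/7·R4.
R5 reduces to 0 = 0, so the extra equation is consistent.
Reading off the reduced rows gives a = 5, b = -4, c = -6, d = -4.

a = 5, b = -4, c = -6, d = -4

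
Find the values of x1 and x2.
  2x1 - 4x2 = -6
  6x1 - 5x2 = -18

Row-reduce the augmented matrix:
R1 ← R1 / (2).
R2 ← R2 − 6·R1.
R2 ← R2 / (7).
R1 ← R1 + 2·R2.
Reading off the reduced rows gives x1 = -3, x2 = 0.

x1 = -3, x2 = 0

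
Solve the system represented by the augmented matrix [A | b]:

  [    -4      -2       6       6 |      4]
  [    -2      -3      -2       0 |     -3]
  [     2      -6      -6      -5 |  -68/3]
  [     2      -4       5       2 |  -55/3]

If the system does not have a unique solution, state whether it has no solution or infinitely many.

Row-reduce the augmented matrix:
R1 ← R1 / (-4).
R2 ← R2 + 2·R1.
R3 ← R3 − 2·R1.
R4 ← R4 − 2·R1.
R2 ← R2 / (-2).
R1 ← R1 − 1/2·R2.
R3 ← R3 + 7·R2.
R4 ← R4 + 5·R2.
R3 ← R3 / (29/2).
R1 ← R1 + 11/4·R3.
R2 ← R2 − 5/2·R3.
R4 ← R4 − 41/2·R3.
R4 ← R4 / (14/29).
R1 ← R1 + 37/58·R4.
R2 ← R2 − 1/29·R4.
R3 ← R3 − 17/29·R4.
Reading off the reduced rows gives x_1 = -2, x_2 = 3, x_3 = -1, x_4 = 4/3.

x_1 = -2, x_2 = 3, x_3 = -1, x_4 = 4/3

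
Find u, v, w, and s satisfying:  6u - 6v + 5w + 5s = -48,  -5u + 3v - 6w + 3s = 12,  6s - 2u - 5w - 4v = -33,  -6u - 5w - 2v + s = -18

u = 3, v = 6, w = -3, s = -3

Row-reduce the augmented matrix:
R1 ← R1 / (6).
R2 ← R2 + 5·R1.
R3 ← R3 + 2·R1.
R4 ← R4 + 6·R1.
R2 ← R2 / (-2).
R1 ← R1 + 1·R2.
R3 ← R3 + 6·R2.
R4 ← R4 + 8·R2.
R3 ← R3 / (13/6).
R1 ← R1 − 7/4·R3.
R2 ← R2 − 11/12·R3.
R4 ← R4 − 22/3·R3.
R4 ← R4 / (314/13).
R1 ← R1 − 219/26·R4.
R2 ← R2 − 59/26·R4.
R3 ← R3 + 83/13·R4.
Reading off the reduced rows gives u = 3, v = 6, w = -3, s = -3.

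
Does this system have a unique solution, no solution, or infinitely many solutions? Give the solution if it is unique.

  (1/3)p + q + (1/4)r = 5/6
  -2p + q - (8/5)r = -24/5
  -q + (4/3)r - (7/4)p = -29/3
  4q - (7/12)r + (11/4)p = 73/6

p = 4, q = 0, r = -2

Row-reduce the augmented matrix:
R1 ← R1 / (1/3).
R2 ← R2 + 2·R1.
R3 ← R3 + 7/4·R1.
R4 ← R4 − 11/4·R1.
R2 ← R2 / (7).
R1 ← R1 − 3·R2.
R3 ← R3 − 17/4·R2.
R4 ← R4 + 17/4·R2.
R3 ← R3 / (4547/1680).
R1 ← R1 − 111/140·R3.
R2 ← R2 + 1/70·R3.
R4 ← R4 + 4547/1680·R3.
R4 reduces to 0 = 0, so the extra equation is consistent.
Reading off the reduced rows gives p = 4, q = 0, r = -2.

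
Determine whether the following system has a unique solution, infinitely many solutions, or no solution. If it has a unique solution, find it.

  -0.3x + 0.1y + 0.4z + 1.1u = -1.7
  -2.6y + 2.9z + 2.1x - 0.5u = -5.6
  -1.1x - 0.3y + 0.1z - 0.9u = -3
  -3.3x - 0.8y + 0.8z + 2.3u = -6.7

Row-reduce the augmented matrix:
R1 ← R1 / (-3/10).
R2 ← R2 − 21/10·R1.
R3 ← R3 + 11/10·R1.
R4 ← R4 + 33/10·R1.
R2 ← R2 / (-19/10).
R1 ← R1 + 1/3·R2.
R3 ← R3 + 2/3·R2.
R4 ← R4 + 19/10·R2.
R3 ← R3 / (-101/30).
R1 ← R1 + 7/3·R3.
R2 ← R2 + 3·R3.
R4 ← R4 + 93/10·R3.
R4 ← R4 / (34603/9595).
R1 ← R1 − 461/1919·R4.
R2 ← R2 − 5484/1919·R4.
R3 ← R3 − 4252/1919·R4.
Reading off the reduced rows gives x = 2, y = -2, z = -5, u = 1.

x = 2, y = -2, z = -5, u = 1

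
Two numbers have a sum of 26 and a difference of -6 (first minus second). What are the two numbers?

Let x = first number, y = second number.
  x + y = 26
  x - y = -6
From equation 1: x = 26 − y.
Substitute into equation 2 and solve: y = 16.
Then x = 10.

first number: 10, second number: 16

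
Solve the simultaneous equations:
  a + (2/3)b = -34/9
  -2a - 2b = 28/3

From equation 1: a = -34/9 − 2/3·b.
Substitute into equation 2 and solve: b = -8/3.
Then a = -2.

a = -2, b = -8/3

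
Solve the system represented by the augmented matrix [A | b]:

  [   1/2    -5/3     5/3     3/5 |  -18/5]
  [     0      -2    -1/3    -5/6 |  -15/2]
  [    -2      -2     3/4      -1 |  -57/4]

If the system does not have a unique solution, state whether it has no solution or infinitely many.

infinitely many solutions

Row-reduce:
R1 ← R1 / (1/2).
R3 ← R3 + 2·R1.
R2 ← R2 / (-2).
R1 ← R1 + 10/3·R2.
R3 ← R3 + 26/3·R2.
R3 ← R3 / (319/36).
R1 ← R1 − 35/9·R3.
R2 ← R2 − 1/6·R3.
Rank is 3 with 4 unknowns, leaving x_4 free.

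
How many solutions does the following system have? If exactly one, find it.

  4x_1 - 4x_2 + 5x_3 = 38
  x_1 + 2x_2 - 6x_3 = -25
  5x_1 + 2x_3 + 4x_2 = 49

x_1 = 5, x_2 = 3, x_3 = 6

Row-reduce the augmented matrix:
R1 ← R1 / (4).
R2 ← R2 − 1·R1.
R3 ← R3 − 5·R1.
R2 ← R2 / (3).
R1 ← R1 + 1·R2.
R3 ← R3 − 9·R2.
R3 ← R3 / (35/2).
R1 ← R1 + 7/6·R3.
R2 ← R2 + 29/12·R3.
Reading off the reduced rows gives x_1 = 5, x_2 = 3, x_3 = 6.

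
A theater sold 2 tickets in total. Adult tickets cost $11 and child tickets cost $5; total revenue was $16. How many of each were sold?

Let a = adult tickets, c = child tickets.
  a + c = 2
  11a + 5c = 16
Row-reduce the augmented matrix:
R2 ← R2 − 11·R1.
R2 ← R2 / (-6).
R1 ← R1 − 1·R2.
Reading off the reduced rows gives a = 1, c = 1.

adult tickets: 1, child tickets: 1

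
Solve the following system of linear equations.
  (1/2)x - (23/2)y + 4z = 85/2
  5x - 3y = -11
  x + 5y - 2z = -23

Row-reduce:
R1 ← R1 / (1/2).
R2 ← R2 − 5·R1.
R3 ← R3 − 1·R1.
R2 ← R2 / (112).
R1 ← R1 + 23·R2.
R3 ← R3 − 28·R2.
Row 3 reduces to 0 = 1, a contradiction. The system is inconsistent.

no solution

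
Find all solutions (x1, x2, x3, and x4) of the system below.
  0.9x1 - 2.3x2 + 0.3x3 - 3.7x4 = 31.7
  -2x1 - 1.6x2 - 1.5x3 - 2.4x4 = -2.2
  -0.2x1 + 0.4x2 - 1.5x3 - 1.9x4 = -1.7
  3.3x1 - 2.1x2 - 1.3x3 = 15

x1 = 5, x2 = -3, x3 = 6, x4 = -5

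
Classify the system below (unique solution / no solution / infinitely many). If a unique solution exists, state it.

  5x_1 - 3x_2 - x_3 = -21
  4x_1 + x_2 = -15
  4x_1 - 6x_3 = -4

Row-reduce the augmented matrix:
R1 ← R1 / (5).
R2 ← R2 − 4·R1.
R3 ← R3 − 4·R1.
R2 ← R2 / (17/5).
R1 ← R1 + 3/5·R2.
R3 ← R3 − 12/5·R2.
R3 ← R3 / (-98/17).
R1 ← R1 + 1/17·R3.
R2 ← R2 − 4/17·R3.
Reading off the reduced rows gives x_1 = -4, x_2 = 1, x_3 = -2.

x_1 = -4, x_2 = 1, x_3 = -2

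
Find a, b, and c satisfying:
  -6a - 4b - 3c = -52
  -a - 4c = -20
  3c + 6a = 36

Row-reduce the augmented matrix:
R1 ← R1 / (-6).
R2 ← R2 + 1·R1.
R3 ← R3 − 6·R1.
R2 ← R2 / (2/3).
R1 ← R1 − 2/3·R2.
R3 ← R3 + 4·R2.
R3 ← R3 / (-21).
R1 ← R1 − 4·R3.
R2 ← R2 + 21/4·R3.
Reading off the reduced rows gives a = 4, b = 4, c = 4.

a = 4, b = 4, c = 4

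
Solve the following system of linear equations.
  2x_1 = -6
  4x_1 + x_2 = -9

x_1 = -3, x_2 = 3

Row-reduce the augmented matrix:
R1 ← R1 / (2).
R2 ← R2 − 4·R1.
Reading off the reduced rows gives x_1 = -3, x_2 = 3.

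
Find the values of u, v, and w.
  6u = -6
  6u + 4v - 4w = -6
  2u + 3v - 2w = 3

u = -1, v = 5, w = 5

Row-reduce the augmented matrix:
R1 ← R1 / (6).
R2 ← R2 − 6·R1.
R3 ← R3 − 2·R1.
R2 ← R2 / (4).
R3 ← R3 − 3·R2.
R2 ← R2 + 1·R3.
Reading off the reduced rows gives u = -1, v = 5, w = 5.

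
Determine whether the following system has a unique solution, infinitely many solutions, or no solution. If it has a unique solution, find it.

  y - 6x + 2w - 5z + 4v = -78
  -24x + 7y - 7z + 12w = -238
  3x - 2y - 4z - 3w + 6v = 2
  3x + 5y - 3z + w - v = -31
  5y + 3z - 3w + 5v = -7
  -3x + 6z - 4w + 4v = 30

x = 4, y = -5, z = 5, w = -6, v = -3

Row-reduce the augmented matrix:
R1 ← R1 / (-6).
R2 ← R2 + 24·R1.
R3 ← R3 − 3·R1.
R4 ← R4 − 3·R1.
R6 ← R6 + 3·R1.
R2 ← R2 / (3).
R1 ← R1 + 1/6·R2.
R3 ← R3 + 3/2·R2.
R4 ← R4 − 11/2·R2.
R5 ← R5 − 5·R2.
R6 ← R6 + 1/2·R2.
Swap R3 and R4.
R3 ← R3 / (-88/3).
R1 ← R1 − 14/9·R3.
R2 ← R2 − 13/3·R3.
R5 ← R5 + 56/3·R3.
R6 ← R6 − 32/3·R3.
Swap R4 and R5.
R4 ← R4 / (-69/11).
R1 ← R1 + 13/33·R4.
R2 ← R2 − 6/11·R4.
R3 ← R3 − 2/11·R4.
R6 ← R6 + 69/11·R4.
Swap R5 and R6.
R5 ← R5 / (-2).
R1 ← R1 + 599/828·R5.
R2 ← R2 − 41/184·R5.
R3 ← R3 + 373/552·R5.
R4 ← R4 + 136/69·R5.
R6 reduces to 0 = 0, so the extra equation is consistent.
Reading off the reduced rows gives x = 4, y = -5, z = 5, w = -6, v = -3.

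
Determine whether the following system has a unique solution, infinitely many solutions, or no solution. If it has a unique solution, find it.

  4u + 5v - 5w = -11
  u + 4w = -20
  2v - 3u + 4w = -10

u = -4, v = -3, w = -4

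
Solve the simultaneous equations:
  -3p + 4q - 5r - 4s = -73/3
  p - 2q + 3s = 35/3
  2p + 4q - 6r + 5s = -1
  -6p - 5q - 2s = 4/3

p = 2/3, q = -2, r = 1, s = 7/3

Row-reduce the augmented matrix:
R1 ← R1 / (-3).
R2 ← R2 − 1·R1.
R3 ← R3 − 2·R1.
R4 ← R4 + 6·R1.
R2 ← R2 / (-2/3).
R1 ← R1 + 4/3·R2.
R3 ← R3 − 20/3·R2.
R4 ← R4 + 13·R2.
R3 ← R3 / (-26).
R1 ← R1 − 5·R3.
R2 ← R2 − 5/2·R3.
R4 ← R4 − 85/2·R3.
R4 ← R4 / (237/52).
R1 ← R1 − 43/26·R4.
R2 ← R2 + 35/52·R4.
R3 ← R3 + 19/26·R4.
Reading off the reduced rows gives p = 2/3, q = -2, r = 1, s = 7/3.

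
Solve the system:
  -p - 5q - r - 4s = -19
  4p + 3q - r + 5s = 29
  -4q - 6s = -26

Row-reduce:
R1 ← R1 / (-1).
R2 ← R2 − 4·R1.
R2 ← R2 / (-17).
R1 ← R1 − 5·R2.
R3 ← R3 + 4·R2.
R3 ← R3 / (20/17).
R1 ← R1 + 8/17·R3.
R2 ← R2 − 5/17·R3.
Rank is 3 with 4 unknowns, leaving s free.

infinitely many solutions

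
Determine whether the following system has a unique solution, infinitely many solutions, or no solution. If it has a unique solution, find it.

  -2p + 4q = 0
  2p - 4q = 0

Row-reduce:
R1 ← R1 / (-2).
R2 ← R2 − 2·R1.
Rank is 1 with 2 unknowns, leaving q free.

infinitely many solutions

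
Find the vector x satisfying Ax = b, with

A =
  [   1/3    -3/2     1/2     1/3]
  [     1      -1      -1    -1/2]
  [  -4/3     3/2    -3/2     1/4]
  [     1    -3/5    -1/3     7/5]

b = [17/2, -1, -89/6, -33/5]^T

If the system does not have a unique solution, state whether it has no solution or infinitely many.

x_1 = -2, x_2 = -5, x_3 = 6, x_4 = -4

Row-reduce the augmented matrix:
R1 ← R1 / (1/3).
R2 ← R2 − 1·R1.
R3 ← R3 + 4/3·R1.
R4 ← R4 − 1·R1.
R2 ← R2 / (7/2).
R1 ← R1 + 9/2·R2.
R3 ← R3 + 9/2·R2.
R4 ← R4 − 39/10·R2.
R3 ← R3 / (-19/7).
R1 ← R1 + 12/7·R3.
R2 ← R2 + 5/7·R3.
R4 ← R4 − 20/21·R3.
R4 ← R4 / (667/342).
R1 ← R1 + 27/38·R4.
R2 ← R2 + 77/228·R4.
R3 ← R3 − 29/228·R4.
Reading off the reduced rows gives x_1 = -2, x_2 = -5, x_3 = 6, x_4 = -4.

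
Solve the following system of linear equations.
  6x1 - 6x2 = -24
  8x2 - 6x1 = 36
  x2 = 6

x1 = 2, x2 = 6

Row-reduce the augmented matrix:
R1 ← R1 / (6).
R2 ← R2 + 6·R1.
R2 ← R2 / (2).
R1 ← R1 + 1·R2.
R3 ← R3 − 1·R2.
R3 reduces to 0 = 0, so the extra equation is consistent.
Reading off the reduced rows gives x1 = 2, x2 = 6.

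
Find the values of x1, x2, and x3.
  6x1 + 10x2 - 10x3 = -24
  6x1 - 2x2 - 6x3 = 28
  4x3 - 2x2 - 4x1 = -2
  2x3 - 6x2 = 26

x1 = 1, x2 = -5, x3 = -2

Row-reduce the augmented matrix:
R1 ← R1 / (6).
R2 ← R2 − 6·R1.
R3 ← R3 + 4·R1.
R2 ← R2 / (-12).
R1 ← R1 − 5/3·R2.
R3 ← R3 − 14/3·R2.
R4 ← R4 + 6·R2.
R3 ← R3 / (-10/9).
R1 ← R1 + 10/9·R3.
R2 ← R2 + 1/3·R3.
R4 reduces to 0 = 0, so the extra equation is consistent.
Reading off the reduced rows gives x1 = 1, x2 = -5, x3 = -2.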